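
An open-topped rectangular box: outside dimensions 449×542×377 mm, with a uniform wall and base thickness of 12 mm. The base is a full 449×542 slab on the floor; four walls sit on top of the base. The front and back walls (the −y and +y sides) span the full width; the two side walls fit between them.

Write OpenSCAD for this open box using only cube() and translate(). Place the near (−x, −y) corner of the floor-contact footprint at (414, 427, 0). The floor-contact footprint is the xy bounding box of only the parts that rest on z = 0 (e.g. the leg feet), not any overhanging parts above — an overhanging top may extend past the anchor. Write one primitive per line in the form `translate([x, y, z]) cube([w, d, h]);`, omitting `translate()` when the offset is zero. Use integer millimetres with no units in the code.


translate([414, 427, 0]) cube([449, 542, 12]);
translate([414, 427, 12]) cube([449, 12, 365]);
translate([414, 957, 12]) cube([449, 12, 365]);
translate([414, 439, 12]) cube([12, 518, 365]);
translate([851, 439, 12]) cube([12, 518, 365]);


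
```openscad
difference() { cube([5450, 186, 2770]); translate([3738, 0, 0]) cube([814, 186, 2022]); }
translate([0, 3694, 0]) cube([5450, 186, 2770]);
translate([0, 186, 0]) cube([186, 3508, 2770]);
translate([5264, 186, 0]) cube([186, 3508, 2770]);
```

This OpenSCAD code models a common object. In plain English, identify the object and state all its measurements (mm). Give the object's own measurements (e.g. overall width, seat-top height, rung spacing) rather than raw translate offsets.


A single room: four walls, each 2770 mm tall and 186 mm thick, enclosing an outside footprint 5450×3880 mm (x × y), no floor or roof. The front and back walls (−y and +y sides) run the full x-width; the side walls fit between their inner faces. A door opening 814 mm wide and 2022 mm tall is cut through the front wall from the floor up, its −x edge 3738 mm from the wall's −x end.


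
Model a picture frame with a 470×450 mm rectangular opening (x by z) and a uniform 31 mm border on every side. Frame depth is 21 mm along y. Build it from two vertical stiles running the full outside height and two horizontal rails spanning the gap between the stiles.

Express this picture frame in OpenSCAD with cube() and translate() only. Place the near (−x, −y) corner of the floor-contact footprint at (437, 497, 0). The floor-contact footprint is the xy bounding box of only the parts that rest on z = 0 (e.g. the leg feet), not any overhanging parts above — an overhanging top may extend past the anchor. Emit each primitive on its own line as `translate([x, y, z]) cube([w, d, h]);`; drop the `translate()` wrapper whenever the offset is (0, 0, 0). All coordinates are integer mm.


translate([437, 497, 0]) cube([31, 21, 512]);
translate([938, 497, 0]) cube([31, 21, 512]);
translate([468, 497, 0]) cube([470, 21, 31]);
translate([468, 497, 481]) cube([470, 21, 31]);


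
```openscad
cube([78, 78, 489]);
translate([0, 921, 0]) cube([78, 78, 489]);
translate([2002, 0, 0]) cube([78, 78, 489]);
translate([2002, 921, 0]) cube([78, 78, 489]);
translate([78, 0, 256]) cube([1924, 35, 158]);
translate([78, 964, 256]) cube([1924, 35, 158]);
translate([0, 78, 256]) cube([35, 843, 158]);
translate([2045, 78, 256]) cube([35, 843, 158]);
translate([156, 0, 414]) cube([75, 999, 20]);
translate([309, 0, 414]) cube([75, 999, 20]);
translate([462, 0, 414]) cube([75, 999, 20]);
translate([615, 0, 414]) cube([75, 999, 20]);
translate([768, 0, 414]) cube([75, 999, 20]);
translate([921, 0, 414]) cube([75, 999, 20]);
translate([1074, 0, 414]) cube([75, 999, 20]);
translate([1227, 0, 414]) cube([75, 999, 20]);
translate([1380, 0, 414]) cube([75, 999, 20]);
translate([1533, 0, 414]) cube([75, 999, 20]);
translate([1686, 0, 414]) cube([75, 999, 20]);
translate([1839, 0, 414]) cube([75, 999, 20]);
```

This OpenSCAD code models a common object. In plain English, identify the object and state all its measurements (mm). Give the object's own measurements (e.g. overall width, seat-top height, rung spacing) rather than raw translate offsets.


A bed frame 2080 mm long (x) by 999 mm wide (y). Four 78×78 mm corner posts, 489 mm tall, at the corners of the footprint. Four rails of 35 mm thickness and 158 mm height run between adjacent posts with their undersides at z = 256 mm, their outer faces flush with the outside of the frame (the two x-running rails run between the posts' inner faces; the two y-running rails run between the posts' inner faces). 12 slats, each 75 mm wide (x) and 20 mm thick, lie across the top of the two x-running rails, running the full 999 mm width of the frame in y; along x they sit between the end posts with a 78 mm gap after the −x posts and between neighbouring slats, leaving 88 mm before the +x posts.


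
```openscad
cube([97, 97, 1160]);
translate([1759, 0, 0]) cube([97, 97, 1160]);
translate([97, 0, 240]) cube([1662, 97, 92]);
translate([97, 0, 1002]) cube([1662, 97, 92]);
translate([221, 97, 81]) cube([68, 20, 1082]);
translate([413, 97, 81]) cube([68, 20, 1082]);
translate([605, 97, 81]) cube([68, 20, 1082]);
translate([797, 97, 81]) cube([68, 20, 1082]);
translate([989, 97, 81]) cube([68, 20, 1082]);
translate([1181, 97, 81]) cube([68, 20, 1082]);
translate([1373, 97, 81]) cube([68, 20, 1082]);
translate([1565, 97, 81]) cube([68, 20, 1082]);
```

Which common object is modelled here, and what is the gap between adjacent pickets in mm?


A fence section. The picket gap is 124 mm.

Two posts, two rails, 8 pickets — a fence section. Span 1662 mm holds 8 pickets of 68 mm with 9 equal gaps: ⌊(1662 − 8·68) / 9⌋ = 124 mm.


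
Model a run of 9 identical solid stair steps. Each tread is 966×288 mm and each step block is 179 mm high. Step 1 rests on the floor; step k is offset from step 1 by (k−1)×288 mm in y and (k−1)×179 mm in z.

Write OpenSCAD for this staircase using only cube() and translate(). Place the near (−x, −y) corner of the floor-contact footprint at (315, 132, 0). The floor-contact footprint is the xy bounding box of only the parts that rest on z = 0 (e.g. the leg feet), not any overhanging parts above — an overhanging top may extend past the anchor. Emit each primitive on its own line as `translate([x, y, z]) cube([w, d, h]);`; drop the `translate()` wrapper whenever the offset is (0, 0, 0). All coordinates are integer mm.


translate([315, 132, 0]) cube([966, 288, 179]);
translate([315, 420, 179]) cube([966, 288, 179]);
translate([315, 708, 358]) cube([966, 288, 179]);
translate([315, 996, 537]) cube([966, 288, 179]);
translate([315, 1284, 716]) cube([966, 288, 179]);
translate([315, 1572, 895]) cube([966, 288, 179]);
translate([315, 1860, 1074]) cube([966, 288, 179]);
translate([315, 2148, 1253]) cube([966, 288, 179]);
translate([315, 2436, 1432]) cube([966, 288, 179]);


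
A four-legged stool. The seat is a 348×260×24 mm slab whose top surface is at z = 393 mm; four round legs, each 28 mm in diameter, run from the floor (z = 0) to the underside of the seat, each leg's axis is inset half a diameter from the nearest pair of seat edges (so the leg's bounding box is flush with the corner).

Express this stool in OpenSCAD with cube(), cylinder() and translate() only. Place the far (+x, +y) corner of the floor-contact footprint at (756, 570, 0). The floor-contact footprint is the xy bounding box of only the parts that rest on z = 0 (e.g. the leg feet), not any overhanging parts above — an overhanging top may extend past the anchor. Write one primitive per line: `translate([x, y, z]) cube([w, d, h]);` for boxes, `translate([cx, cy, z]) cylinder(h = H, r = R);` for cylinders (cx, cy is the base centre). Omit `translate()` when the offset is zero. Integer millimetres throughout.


// leg_h = 393 - 24 = 369
translate([408, 310, 369]) cube([348, 260, 24]);
translate([422, 324, 0]) cylinder(h = 369, r = 14);
translate([742, 324, 0]) cylinder(h = 369, r = 14);
translate([422, 556, 0]) cylinder(h = 369, r = 14);
translate([742, 556, 0]) cylinder(h = 369, r = 14);


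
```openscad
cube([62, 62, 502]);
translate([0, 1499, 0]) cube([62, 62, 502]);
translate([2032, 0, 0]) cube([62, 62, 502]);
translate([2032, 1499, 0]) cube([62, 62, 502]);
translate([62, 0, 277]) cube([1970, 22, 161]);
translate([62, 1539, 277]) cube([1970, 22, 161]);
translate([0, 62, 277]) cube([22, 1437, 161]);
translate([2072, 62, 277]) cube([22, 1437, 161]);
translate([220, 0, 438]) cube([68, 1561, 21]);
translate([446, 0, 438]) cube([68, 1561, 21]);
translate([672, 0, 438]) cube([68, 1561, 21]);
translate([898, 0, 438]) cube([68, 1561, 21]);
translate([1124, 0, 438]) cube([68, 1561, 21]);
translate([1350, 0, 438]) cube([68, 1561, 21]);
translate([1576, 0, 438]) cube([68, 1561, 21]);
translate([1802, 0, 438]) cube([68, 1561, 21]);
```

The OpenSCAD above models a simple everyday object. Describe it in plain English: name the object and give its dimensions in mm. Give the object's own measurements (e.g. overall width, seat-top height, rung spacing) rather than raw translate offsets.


A bed frame 2094 mm long (x) by 1561 mm wide (y). Four 62×62 mm corner posts, 502 mm tall, at the corners of the footprint. Four rails of 22 mm thickness and 161 mm height run between adjacent posts with their undersides at z = 277 mm, their outer faces flush with the outside of the frame (the two x-running rails run between the posts' inner faces; the two y-running rails run between the posts' inner faces). 8 slats, each 68 mm wide (x) and 21 mm thick, lie across the top of the two x-running rails, running the full 1561 mm width of the frame in y; along x they sit between the end posts with a 158 mm gap after the −x posts and between neighbouring slats, leaving 162 mm before the +x posts.


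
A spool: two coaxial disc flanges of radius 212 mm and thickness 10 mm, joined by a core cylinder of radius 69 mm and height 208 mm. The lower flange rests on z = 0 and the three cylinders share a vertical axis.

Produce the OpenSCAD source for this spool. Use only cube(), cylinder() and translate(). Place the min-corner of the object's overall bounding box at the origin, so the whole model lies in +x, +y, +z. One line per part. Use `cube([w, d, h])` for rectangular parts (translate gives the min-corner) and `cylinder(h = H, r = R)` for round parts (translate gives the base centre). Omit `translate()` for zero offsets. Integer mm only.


translate([212, 212, 0]) cylinder(h = 10, r = 212);
translate([212, 212, 10]) cylinder(h = 208, r = 69);
translate([212, 212, 218]) cylinder(h = 10, r = 212);


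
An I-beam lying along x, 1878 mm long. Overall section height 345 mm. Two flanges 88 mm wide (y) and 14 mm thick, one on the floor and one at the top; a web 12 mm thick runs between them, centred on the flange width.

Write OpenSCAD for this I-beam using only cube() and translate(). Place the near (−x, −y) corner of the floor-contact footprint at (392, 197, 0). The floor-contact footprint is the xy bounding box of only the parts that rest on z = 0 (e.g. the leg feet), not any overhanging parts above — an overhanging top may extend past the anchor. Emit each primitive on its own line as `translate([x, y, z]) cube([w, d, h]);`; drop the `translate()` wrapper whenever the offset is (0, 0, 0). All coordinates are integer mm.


translate([392, 197, 0]) cube([1878, 88, 14]);
translate([392, 235, 14]) cube([1878, 12, 317]);
translate([392, 197, 331]) cube([1878, 88, 14]);


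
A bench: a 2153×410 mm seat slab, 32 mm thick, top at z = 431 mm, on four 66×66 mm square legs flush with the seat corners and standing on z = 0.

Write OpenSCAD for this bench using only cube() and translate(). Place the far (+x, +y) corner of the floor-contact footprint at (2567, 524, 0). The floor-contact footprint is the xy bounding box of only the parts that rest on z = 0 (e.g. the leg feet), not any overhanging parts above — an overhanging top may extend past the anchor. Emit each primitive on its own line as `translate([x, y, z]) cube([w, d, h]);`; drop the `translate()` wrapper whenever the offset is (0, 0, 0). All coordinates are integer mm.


translate([414, 114, 399]) cube([2153, 410, 32]);
translate([414, 114, 0]) cube([66, 66, 399]);
translate([414, 458, 0]) cube([66, 66, 399]);
translate([2501, 114, 0]) cube([66, 66, 399]);
translate([2501, 458, 0]) cube([66, 66, 399]);


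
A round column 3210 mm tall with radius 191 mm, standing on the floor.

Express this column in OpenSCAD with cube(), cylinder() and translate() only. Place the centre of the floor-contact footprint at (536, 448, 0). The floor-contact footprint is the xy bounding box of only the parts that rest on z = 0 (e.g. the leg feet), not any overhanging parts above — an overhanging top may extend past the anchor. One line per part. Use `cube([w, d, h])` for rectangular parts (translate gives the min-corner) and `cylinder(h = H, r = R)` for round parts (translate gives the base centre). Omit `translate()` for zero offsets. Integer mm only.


translate([536, 448, 0]) cylinder(h = 3210, r = 191);


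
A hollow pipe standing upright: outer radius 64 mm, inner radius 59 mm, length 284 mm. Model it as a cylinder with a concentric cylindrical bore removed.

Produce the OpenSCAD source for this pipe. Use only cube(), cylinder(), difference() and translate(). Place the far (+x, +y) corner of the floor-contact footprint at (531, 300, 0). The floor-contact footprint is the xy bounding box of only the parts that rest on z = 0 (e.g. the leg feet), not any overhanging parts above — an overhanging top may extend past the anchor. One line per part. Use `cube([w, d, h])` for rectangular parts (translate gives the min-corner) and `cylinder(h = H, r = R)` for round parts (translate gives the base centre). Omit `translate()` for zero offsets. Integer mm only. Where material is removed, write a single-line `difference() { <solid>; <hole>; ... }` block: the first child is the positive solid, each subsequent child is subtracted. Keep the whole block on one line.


difference() { translate([467, 236, 0]) cylinder(h = 284, r = 64); translate([467, 236, 0]) cylinder(h = 284, r = 59); }


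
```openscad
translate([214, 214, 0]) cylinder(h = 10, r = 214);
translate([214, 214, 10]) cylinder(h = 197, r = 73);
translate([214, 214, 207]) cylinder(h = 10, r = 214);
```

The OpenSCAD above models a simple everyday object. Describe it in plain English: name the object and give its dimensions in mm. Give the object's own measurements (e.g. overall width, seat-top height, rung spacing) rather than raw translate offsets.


A spool: two coaxial disc flanges of radius 214 mm and thickness 10 mm, joined by a core cylinder of radius 73 mm and height 197 mm. The lower flange rests on z = 0 and the three cylinders share a vertical axis.


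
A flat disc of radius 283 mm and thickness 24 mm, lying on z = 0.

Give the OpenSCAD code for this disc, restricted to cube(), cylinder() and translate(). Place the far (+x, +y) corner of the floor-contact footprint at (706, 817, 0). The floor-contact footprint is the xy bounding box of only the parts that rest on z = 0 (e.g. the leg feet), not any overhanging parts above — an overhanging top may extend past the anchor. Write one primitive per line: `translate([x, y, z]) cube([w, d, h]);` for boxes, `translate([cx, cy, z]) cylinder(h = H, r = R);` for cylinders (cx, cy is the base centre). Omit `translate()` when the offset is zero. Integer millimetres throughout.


translate([423, 534, 0]) cylinder(h = 24, r = 283);


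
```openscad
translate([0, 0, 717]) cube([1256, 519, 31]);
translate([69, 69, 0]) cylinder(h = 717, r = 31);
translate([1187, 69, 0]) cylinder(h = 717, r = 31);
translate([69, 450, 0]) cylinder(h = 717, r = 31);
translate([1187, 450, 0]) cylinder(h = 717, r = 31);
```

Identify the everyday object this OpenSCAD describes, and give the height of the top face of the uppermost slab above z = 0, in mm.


A table. The table height is 748 mm.

A 1256×519×31 slab sits at z = 717 on four Ø62 mm round legs — a table. The top surface is at 717 + 31 = 748 mm.


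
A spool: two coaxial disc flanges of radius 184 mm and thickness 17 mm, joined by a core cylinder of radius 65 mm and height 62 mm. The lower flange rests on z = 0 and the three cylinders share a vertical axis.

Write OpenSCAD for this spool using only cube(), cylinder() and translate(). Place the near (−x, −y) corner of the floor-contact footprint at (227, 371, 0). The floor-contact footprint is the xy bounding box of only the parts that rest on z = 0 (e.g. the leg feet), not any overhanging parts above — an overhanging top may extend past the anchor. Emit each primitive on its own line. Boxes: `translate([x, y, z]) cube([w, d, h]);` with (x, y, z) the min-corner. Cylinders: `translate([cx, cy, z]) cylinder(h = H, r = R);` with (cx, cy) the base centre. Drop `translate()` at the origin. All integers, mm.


translate([411, 555, 0]) cylinder(h = 17, r = 184);
translate([411, 555, 17]) cylinder(h = 62, r = 65);
translate([411, 555, 79]) cylinder(h = 17, r = 184);


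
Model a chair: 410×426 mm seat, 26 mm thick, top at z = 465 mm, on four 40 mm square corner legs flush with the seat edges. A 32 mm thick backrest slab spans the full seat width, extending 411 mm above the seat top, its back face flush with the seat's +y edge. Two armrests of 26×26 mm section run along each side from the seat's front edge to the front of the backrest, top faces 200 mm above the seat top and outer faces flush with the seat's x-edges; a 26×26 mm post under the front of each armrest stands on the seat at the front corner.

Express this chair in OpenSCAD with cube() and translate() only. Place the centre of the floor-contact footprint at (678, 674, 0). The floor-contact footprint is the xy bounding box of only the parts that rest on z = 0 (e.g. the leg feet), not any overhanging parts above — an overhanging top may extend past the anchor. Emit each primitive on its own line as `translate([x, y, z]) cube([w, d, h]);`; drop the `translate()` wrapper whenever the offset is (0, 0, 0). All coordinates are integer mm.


// leg_h = 465 - 26 = 439
// arm post h = 200 - 26 = 174
translate([473, 461, 439]) cube([410, 426, 26]);
translate([473, 461, 0]) cube([40, 40, 439]);
translate([843, 461, 0]) cube([40, 40, 439]);
translate([473, 847, 0]) cube([40, 40, 439]);
translate([843, 847, 0]) cube([40, 40, 439]);
translate([473, 855, 465]) cube([410, 32, 411]);
translate([473, 461, 639]) cube([26, 394, 26]);
translate([857, 461, 639]) cube([26, 394, 26]);
translate([473, 461, 465]) cube([26, 26, 174]);
translate([857, 461, 465]) cube([26, 26, 174]);


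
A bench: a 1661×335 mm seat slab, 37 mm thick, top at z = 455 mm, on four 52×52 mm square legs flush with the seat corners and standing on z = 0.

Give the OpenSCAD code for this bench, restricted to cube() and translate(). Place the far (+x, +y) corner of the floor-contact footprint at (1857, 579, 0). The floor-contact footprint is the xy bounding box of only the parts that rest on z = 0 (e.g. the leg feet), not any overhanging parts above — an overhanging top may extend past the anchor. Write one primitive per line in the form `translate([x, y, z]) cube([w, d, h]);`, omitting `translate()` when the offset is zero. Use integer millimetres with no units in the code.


// leg_h = 455 − 37 = 418
translate([196, 244, 418]) cube([1661, 335, 37]);
translate([196, 244, 0]) cube([52, 52, 418]);
translate([196, 527, 0]) cube([52, 52, 418]);
translate([1805, 244, 0]) cube([52, 52, 418]);
translate([1805, 527, 0]) cube([52, 52, 418]);


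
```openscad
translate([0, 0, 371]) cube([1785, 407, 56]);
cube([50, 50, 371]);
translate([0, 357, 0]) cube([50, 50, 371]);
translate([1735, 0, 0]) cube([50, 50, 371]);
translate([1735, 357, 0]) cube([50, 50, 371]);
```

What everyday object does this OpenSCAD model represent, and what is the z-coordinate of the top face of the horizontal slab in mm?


A bench. The seat-top height is 427 mm.

A long slab on four corner posts — a bench. The slab sits at z = 371 with thickness 56, so the top is 371 + 56 = 427 mm.


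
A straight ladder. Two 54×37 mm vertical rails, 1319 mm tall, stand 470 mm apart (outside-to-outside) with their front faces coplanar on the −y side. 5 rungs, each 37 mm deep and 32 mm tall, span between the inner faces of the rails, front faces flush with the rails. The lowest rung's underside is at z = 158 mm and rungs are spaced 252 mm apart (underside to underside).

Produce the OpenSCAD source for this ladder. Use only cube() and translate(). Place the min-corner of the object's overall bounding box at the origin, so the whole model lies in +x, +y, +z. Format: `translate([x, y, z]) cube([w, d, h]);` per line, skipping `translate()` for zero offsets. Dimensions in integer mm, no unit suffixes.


cube([54, 37, 1319]);
translate([416, 0, 0]) cube([54, 37, 1319]);
translate([54, 0, 158]) cube([362, 37, 32]);
translate([54, 0, 410]) cube([362, 37, 32]);
translate([54, 0, 662]) cube([362, 37, 32]);
translate([54, 0, 914]) cube([362, 37, 32]);
translate([54, 0, 1166]) cube([362, 37, 32]);


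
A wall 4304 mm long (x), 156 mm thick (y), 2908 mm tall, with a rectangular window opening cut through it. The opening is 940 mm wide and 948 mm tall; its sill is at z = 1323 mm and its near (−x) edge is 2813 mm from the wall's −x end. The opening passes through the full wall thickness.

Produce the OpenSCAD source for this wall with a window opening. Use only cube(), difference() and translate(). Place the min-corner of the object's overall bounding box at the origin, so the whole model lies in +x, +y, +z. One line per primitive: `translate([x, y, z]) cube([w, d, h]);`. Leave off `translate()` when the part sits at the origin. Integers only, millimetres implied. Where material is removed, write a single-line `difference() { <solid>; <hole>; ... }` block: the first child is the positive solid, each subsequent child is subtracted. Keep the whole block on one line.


difference() { cube([4304, 156, 2908]); translate([2813, 0, 1323]) cube([940, 156, 948]); }


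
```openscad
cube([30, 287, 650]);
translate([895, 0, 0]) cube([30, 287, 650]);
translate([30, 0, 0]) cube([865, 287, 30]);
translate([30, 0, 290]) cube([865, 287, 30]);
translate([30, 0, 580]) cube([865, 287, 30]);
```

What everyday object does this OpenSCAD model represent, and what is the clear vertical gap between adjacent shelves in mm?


A bookshelf. The clear shelf gap is 260 mm.

Two tall side panels with 3 horizontal boards between them — a bookshelf. The first two shelf undersides are at z = 0 and z = 290; with shelf thickness 30, the clear gap is 290 − 0 − 30 = 260 mm.


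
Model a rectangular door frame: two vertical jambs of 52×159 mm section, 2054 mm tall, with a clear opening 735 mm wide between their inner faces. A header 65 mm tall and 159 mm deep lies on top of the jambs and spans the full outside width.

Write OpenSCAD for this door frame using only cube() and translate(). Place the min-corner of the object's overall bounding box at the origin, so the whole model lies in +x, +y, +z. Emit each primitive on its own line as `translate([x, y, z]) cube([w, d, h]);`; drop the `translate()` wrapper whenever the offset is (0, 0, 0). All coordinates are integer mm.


cube([52, 159, 2054]);
translate([787, 0, 0]) cube([52, 159, 2054]);
translate([0, 0, 2054]) cube([839, 159, 65]);


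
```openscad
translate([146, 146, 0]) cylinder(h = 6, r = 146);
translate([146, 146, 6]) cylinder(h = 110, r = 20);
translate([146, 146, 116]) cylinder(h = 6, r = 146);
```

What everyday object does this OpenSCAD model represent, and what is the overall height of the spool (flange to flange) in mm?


A spool. The overall height is 122 mm.

Three coaxial cylinders, large–small–large — a spool. Two 6 mm flanges and a 110 mm core give 6 + 110 + 6 = 122 mm.


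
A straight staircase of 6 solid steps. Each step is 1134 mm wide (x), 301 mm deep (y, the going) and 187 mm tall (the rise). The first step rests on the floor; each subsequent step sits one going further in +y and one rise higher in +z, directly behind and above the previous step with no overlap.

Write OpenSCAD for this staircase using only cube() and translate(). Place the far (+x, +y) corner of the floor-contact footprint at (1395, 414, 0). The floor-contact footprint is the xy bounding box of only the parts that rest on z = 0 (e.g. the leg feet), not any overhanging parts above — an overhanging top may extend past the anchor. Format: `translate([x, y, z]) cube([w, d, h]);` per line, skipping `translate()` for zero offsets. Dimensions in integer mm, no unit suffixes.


translate([261, 113, 0]) cube([1134, 301, 187]);
translate([261, 414, 187]) cube([1134, 301, 187]);
translate([261, 715, 374]) cube([1134, 301, 187]);
translate([261, 1016, 561]) cube([1134, 301, 187]);
translate([261, 1317, 748]) cube([1134, 301, 187]);
translate([261, 1618, 935]) cube([1134, 301, 187]);


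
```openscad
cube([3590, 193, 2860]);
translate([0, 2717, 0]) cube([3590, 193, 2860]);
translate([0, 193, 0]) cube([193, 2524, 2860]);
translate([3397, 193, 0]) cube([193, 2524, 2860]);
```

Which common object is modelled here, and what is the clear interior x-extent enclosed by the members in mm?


A house (or room) frame. The interior width is 3204 mm.

Four 2860 mm walls enclosing a rectangle with no floor or roof — a room or house frame. Outside width is 3590 mm and wall thickness is 193 mm, so the interior width is 3590 − 2 × 193 = 3204 mm.


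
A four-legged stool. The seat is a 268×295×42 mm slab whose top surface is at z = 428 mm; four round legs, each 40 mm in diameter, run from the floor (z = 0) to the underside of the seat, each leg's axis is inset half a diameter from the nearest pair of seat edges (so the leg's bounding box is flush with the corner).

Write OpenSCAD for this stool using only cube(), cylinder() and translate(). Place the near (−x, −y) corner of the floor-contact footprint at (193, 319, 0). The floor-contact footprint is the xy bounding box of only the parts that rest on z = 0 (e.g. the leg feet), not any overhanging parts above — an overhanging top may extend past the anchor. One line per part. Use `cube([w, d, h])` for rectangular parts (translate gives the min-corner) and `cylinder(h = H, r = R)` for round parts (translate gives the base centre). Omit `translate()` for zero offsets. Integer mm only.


// leg_h = 428 - 42 = 386
translate([193, 319, 386]) cube([268, 295, 42]);
translate([213, 339, 0]) cylinder(h = 386, r = 20);
translate([441, 339, 0]) cylinder(h = 386, r = 20);
translate([213, 594, 0]) cylinder(h = 386, r = 20);
translate([441, 594, 0]) cylinder(h = 386, r = 20);


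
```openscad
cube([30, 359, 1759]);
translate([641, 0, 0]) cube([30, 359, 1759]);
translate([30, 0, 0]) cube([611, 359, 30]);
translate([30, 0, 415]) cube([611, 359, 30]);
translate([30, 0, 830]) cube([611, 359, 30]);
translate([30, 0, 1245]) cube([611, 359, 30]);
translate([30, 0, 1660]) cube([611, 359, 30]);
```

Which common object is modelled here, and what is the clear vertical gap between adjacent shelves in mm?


A bookshelf. The clear shelf gap is 385 mm.

Two tall side panels with 5 horizontal boards between them — a bookshelf. The first two shelf undersides are at z = 0 and z = 415; with shelf thickness 30, the clear gap is 415 − 0 − 30 = 385 mm.


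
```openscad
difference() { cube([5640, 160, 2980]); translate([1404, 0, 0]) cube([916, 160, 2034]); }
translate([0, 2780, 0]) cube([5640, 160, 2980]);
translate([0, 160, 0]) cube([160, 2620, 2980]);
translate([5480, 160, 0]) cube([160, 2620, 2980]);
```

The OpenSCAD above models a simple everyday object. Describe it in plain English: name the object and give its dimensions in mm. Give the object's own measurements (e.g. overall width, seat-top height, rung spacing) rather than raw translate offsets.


A single room: four walls, each 2980 mm tall and 160 mm thick, enclosing an outside footprint 5640×2940 mm (x × y), no floor or roof. The front and back walls (−y and +y sides) run the full x-width; the side walls fit between their inner faces. A door opening 916 mm wide and 2034 mm tall is cut through the front wall from the floor up, its −x edge 1404 mm from the wall's −x end.


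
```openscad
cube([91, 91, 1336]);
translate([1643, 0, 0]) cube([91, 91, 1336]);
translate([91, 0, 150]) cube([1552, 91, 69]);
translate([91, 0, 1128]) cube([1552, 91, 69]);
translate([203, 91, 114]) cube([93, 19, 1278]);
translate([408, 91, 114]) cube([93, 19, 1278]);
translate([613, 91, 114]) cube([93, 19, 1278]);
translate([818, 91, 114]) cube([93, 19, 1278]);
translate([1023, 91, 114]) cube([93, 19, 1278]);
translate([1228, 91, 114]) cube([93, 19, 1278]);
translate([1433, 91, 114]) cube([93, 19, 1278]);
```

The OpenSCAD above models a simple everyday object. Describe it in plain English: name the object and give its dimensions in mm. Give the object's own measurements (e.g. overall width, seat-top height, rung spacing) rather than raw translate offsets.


A fence section. Two 91×91 mm posts, 1336 mm tall, stand on the floor with a clear span of 1552 mm between their inner faces. Two horizontal rails of 91×69 mm section span the gap between the posts with their undersides at z = 150 mm and z = 1128 mm, flush with the posts' −y face. 7 pickets, each 93 mm wide, 19 mm thick and 1278 mm tall, are fixed to the +y face of the rails with their bottoms at z = 114 mm, spaced across the span with a 112 mm gap after the −x post and between neighbouring pickets, with 117 mm left before the +x post.


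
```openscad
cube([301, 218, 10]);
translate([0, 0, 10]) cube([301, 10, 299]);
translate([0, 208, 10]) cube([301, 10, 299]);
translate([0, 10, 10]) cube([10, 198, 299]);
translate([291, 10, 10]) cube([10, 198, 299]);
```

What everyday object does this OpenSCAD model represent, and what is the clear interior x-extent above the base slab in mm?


An open box. The internal width is 281 mm.

A 301×218 base slab with four walls standing on it — an open box. The base is 301 mm wide and the walls are 10 mm thick, so the internal width is 301 − 2 × 10 = 281 mm.


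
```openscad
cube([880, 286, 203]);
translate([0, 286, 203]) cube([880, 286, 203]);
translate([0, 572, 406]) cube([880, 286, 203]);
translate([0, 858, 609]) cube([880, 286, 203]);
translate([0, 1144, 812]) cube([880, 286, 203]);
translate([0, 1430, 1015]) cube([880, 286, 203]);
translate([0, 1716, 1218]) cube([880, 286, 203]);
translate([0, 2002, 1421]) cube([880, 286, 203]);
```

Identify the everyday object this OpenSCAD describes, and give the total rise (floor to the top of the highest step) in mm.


A staircase. The total rise is 1624 mm.

8 identical blocks, each offset up and back from the previous — a staircase. Each step is 203 mm tall and there are 8 of them, so the total rise is 8 × 203 = 1624 mm.


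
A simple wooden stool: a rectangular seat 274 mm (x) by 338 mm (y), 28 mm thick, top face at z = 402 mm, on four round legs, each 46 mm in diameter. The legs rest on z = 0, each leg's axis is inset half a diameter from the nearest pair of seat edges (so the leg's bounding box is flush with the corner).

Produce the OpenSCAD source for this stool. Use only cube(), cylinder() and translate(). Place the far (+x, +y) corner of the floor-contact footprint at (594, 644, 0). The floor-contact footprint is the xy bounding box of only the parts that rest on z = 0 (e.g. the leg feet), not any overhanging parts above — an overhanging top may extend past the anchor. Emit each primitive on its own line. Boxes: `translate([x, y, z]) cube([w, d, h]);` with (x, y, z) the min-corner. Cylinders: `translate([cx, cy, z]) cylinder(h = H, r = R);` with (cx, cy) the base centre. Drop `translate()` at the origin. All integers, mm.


// leg_h = 402 - 28 = 374
translate([320, 306, 374]) cube([274, 338, 28]);
translate([343, 329, 0]) cylinder(h = 374, r = 23);
translate([571, 329, 0]) cylinder(h = 374, r = 23);
translate([343, 621, 0]) cylinder(h = 374, r = 23);
translate([571, 621, 0]) cylinder(h = 374, r = 23);


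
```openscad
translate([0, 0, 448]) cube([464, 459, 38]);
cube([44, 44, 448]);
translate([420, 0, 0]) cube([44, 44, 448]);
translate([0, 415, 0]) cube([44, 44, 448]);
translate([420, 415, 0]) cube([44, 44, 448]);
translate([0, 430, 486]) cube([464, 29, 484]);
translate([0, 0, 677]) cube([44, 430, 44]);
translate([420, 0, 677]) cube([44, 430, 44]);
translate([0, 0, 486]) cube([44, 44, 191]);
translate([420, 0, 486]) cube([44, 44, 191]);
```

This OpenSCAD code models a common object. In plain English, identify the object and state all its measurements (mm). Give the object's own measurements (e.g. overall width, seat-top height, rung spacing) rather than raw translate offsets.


A chair. The seat is a 464×459×38 mm slab with its top at z = 486 mm, on four 44×44 mm corner legs (flush with the seat edges, standing on z = 0). A flat backrest 29 mm thick, 484 mm tall, spans the full seat width and rises from the seat top along its +y edge, rear face flush with the rear of the seat. Two armrests of 44×44 mm section run along each side from the seat's front edge to the front of the backrest, top faces 235 mm above the seat top and outer faces flush with the seat's x-edges; a 44×44 mm post under the front of each armrest stands on the seat at the front corner.


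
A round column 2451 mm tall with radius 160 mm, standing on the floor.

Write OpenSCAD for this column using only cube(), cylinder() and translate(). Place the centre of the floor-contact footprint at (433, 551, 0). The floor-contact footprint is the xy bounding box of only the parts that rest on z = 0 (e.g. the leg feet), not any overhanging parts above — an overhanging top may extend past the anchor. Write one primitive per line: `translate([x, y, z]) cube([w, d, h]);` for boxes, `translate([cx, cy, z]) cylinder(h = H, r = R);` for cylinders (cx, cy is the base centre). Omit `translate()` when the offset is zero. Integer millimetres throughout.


translate([433, 551, 0]) cylinder(h = 2451, r = 160);


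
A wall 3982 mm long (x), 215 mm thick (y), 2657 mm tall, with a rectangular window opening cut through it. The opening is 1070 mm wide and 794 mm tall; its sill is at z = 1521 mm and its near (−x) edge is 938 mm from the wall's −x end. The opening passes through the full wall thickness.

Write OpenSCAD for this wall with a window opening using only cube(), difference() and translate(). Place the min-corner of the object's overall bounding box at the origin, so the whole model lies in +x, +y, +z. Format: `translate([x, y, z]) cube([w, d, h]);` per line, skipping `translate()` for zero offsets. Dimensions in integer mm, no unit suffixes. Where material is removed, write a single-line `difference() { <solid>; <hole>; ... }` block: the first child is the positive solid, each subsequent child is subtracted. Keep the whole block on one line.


difference() { cube([3982, 215, 2657]); translate([938, 0, 1521]) cube([1070, 215, 794]); }


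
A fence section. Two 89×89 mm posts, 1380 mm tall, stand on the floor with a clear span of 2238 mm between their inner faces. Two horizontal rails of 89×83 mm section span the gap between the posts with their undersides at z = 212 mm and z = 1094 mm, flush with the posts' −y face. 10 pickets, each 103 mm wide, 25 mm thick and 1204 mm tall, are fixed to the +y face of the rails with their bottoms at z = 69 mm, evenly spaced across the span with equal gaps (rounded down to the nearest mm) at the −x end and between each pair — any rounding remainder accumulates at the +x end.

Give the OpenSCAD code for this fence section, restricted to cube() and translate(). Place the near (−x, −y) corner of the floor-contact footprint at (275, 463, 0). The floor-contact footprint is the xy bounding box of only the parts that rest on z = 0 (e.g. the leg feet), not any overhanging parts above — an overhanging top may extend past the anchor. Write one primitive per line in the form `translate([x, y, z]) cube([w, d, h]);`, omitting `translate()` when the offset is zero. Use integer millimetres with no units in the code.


translate([275, 463, 0]) cube([89, 89, 1380]);
translate([2602, 463, 0]) cube([89, 89, 1380]);
translate([364, 463, 212]) cube([2238, 89, 83]);
translate([364, 463, 1094]) cube([2238, 89, 83]);
translate([473, 552, 69]) cube([103, 25, 1204]);
translate([685, 552, 69]) cube([103, 25, 1204]);
translate([897, 552, 69]) cube([103, 25, 1204]);
translate([1109, 552, 69]) cube([103, 25, 1204]);
translate([1321, 552, 69]) cube([103, 25, 1204]);
translate([1533, 552, 69]) cube([103, 25, 1204]);
translate([1745, 552, 69]) cube([103, 25, 1204]);
translate([1957, 552, 69]) cube([103, 25, 1204]);
translate([2169, 552, 69]) cube([103, 25, 1204]);
translate([2381, 552, 69]) cube([103, 25, 1204]);


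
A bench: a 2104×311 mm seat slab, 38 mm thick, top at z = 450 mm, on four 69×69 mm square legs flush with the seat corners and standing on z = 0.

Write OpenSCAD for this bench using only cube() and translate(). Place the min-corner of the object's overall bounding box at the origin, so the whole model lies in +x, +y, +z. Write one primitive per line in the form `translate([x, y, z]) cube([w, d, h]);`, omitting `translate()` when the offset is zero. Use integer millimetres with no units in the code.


// leg_h = 450 − 38 = 412
translate([0, 0, 412]) cube([2104, 311, 38]);
cube([69, 69, 412]);
translate([0, 242, 0]) cube([69, 69, 412]);
translate([2035, 0, 0]) cube([69, 69, 412]);
translate([2035, 242, 0]) cube([69, 69, 412]);


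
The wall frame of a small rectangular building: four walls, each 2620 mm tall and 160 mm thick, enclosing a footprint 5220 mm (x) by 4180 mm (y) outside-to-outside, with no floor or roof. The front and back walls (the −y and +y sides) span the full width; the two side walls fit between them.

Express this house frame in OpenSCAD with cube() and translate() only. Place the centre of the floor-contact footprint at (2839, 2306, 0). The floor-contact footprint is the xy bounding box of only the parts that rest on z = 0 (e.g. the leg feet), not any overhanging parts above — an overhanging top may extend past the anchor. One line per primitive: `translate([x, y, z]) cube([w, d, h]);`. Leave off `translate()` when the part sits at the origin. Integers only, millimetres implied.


translate([229, 216, 0]) cube([5220, 160, 2620]);
translate([229, 4236, 0]) cube([5220, 160, 2620]);
translate([229, 376, 0]) cube([160, 3860, 2620]);
translate([5289, 376, 0]) cube([160, 3860, 2620]);


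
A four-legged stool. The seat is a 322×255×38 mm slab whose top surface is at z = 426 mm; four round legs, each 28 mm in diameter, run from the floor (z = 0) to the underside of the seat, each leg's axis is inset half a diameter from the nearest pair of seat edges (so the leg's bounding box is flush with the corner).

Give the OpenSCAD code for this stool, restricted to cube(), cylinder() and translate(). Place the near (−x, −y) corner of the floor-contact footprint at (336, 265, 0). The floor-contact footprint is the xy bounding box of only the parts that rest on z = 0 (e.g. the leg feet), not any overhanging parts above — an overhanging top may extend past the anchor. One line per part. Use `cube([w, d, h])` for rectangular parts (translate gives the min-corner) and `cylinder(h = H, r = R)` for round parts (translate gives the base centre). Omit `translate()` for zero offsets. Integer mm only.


translate([336, 265, 388]) cube([322, 255, 38]);
translate([350, 279, 0]) cylinder(h = 388, r = 14);
translate([644, 279, 0]) cylinder(h = 388, r = 14);
translate([350, 506, 0]) cylinder(h = 388, r = 14);
translate([644, 506, 0]) cylinder(h = 388, r = 14);


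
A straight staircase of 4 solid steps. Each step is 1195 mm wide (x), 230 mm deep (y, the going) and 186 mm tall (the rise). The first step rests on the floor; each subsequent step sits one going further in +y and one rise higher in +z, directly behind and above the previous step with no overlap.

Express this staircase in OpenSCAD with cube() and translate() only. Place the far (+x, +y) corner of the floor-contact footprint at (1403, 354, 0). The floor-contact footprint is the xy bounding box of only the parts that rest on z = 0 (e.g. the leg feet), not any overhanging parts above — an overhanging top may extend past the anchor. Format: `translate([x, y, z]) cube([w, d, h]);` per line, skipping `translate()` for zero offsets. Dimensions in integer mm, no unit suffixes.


translate([208, 124, 0]) cube([1195, 230, 186]);
translate([208, 354, 186]) cube([1195, 230, 186]);
translate([208, 584, 372]) cube([1195, 230, 186]);
translate([208, 814, 558]) cube([1195, 230, 186]);
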